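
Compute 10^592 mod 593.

10^1 ≡ 10 (mod 593)
10^2 ≡ 10^2 = 100 ≡ 100 (mod 593)
10^4 ≡ 100^2 = 10000 ≡ 512 (mod 593)
10^8 ≡ 512^2 = 262144 ≡ 38 (mod 593)
10^16 ≡ 38^2 = 1444 ≡ 258 (mod 593)
10^32 ≡ 258^2 = 66564 ≡ 148 (mod 593)
10^64 ≡ 148^2 = 21904 ≡ 556 (mod 593)
10^128 ≡ 556^2 = 309136 ≡ 183 (mod 593)
10^256 ≡ 183^2 = 33489 ≡ 281 (mod 593)
10^512 ≡ 281^2 = 78961 ≡ 92 (mod 593)
592 = 512 + 64 + 16 in binary powers of 2.
So 10^592 ≡ 92 · 556 · 258 ≡ 1 (mod 593).
Since the result is 1, base 10 gives no evidence that 593 is composite.

1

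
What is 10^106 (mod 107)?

10^1 ≡ 10 (mod 107)
10^2 ≡ 10^2 = 100 ≡ 100 (mod 107)
10^4 ≡ 100^2 = 10000 ≡ 49 (mod 107)
10^8 ≡ 49^2 = 2401 ≡ 47 (mod 107)
10^16 ≡ 47^2 = 2209 ≡ 69 (mod 107)
10^32 ≡ 69^2 = 4761 ≡ 53 (mod 107)
10^64 ≡ 53^2 = 2809 ≡ 27 (mod 107)
106 = 64 + 32 + 8 + 2 in binary powers of 2.
So 10^106 ≡ 27 · 53 · 47 · 100 ≡ 1 (mod 107).
Since the result is 1, base 10 gives no evidence that 107 is composite.

1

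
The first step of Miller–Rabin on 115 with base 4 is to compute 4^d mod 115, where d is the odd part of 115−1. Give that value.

39

115 − 1 = 114 = 2^1 · 57, so d = 57.
4^1 ≡ 4 (mod 115)
4^2 ≡ 4^2 = 16 ≡ 16 (mod 115)
4^4 ≡ 16^2 = 256 ≡ 26 (mod 115)
4^8 ≡ 26^2 = 676 ≡ 101 (mod 115)
4^16 ≡ 101^2 = 10201 ≡ 81 (mod 115)
4^32 ≡ 81^2 = 6561 ≡ 6 (mod 115)
57 = 32 + 16 + 8 + 1 in binary powers of 2.
So 4^57 ≡ 6 · 81 · 101 · 4 ≡ 39 (mod 115).
Squaring chain: 39; never reaches −1, so base 4 is a Miller–Rabin witness that 115 is composite.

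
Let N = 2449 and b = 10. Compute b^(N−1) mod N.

1310

10^1 ≡ 10 (mod 2449)
10^2 ≡ 10^2 = 100 ≡ 100 (mod 2449)
10^4 ≡ 100^2 = 10000 ≡ 204 (mod 2449)
10^8 ≡ 204^2 = 41616 ≡ 2432 (mod 2449)
10^16 ≡ 2432^2 = 5914624 ≡ 289 (mod 2449)
10^32 ≡ 289^2 = 83521 ≡ 255 (mod 2449)
10^64 ≡ 255^2 = 65025 ≡ 1351 (mod 2449)
10^128 ≡ 1351^2 = 1825201 ≡ 696 (mod 2449)
10^256 ≡ 696^2 = 484416 ≡ 1963 (mod 2449)
10^512 ≡ 1963^2 = 3853369 ≡ 1092 (mod 2449)
10^1024 ≡ 1092^2 = 1192464 ≡ 2250 (mod 2449)
10^2048 ≡ 2250^2 = 5062500 ≡ 417 (mod 2449)
2448 = 2048 + 256 + 128 + 16 in binary powers of 2.
So 10^2448 ≡ 417 · 1963 · 696 · 289 ≡ 1310 (mod 2449).
Since 1310 ≠ 1, base 10 is a Fermat witness: 2449 is composite.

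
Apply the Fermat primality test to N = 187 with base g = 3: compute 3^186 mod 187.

3^1 ≡ 3 (mod 187)
3^2 ≡ 3^2 = 9 ≡ 9 (mod 187)
3^4 ≡ 9^2 = 81 ≡ 81 (mod 187)
3^8 ≡ 81^2 = 6561 ≡ 16 (mod 187)
3^16 ≡ 16^2 = 256 ≡ 69 (mod 187)
3^32 ≡ 69^2 = 4761 ≡ 86 (mod 187)
3^64 ≡ 86^2 = 7396 ≡ 103 (mod 187)
3^128 ≡ 103^2 = 10609 ≡ 137 (mod 187)
186 = 128 + 32 + 16 + 8 + 2 in binary powers of 2.
So 3^186 ≡ 137 · 86 · 69 · 16 · 9 ≡ 25 (mod 187).
Since 25 ≠ 1, base 3 is a Fermat witness: 187 is composite.

25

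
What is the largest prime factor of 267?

89

267 = 3 · 89
89 is prime.
So 267 = 3 · 89; the largest prime factor is 89.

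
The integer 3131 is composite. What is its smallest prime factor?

3131 is odd.
Digit sum 8, not divisible by 3.
Ends in 1: not divisible by 5.
7: 3131 = 7·447 + 2
11: 3131 = 11·284 + 7
13: 3131 = 13·240 + 11
17: 3131 = 17·184 + 3
19: 3131 = 19·164 + 15
23: 3131 = 23·136 + 3
29: 3131 = 29·107 + 28
31: 3131 = 31·101

31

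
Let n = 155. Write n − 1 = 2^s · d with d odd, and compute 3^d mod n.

53

155 − 1 = 154 = 2^1 · 77, so d = 77.
3^1 ≡ 3 (mod 155)
3^2 ≡ 3^2 = 9 ≡ 9 (mod 155)
3^4 ≡ 9^2 = 81 ≡ 81 (mod 155)
3^8 ≡ 81^2 = 6561 ≡ 51 (mod 155)
3^16 ≡ 51^2 = 2601 ≡ 121 (mod 155)
3^32 ≡ 121^2 = 14641 ≡ 71 (mod 155)
3^64 ≡ 71^2 = 5041 ≡ 81 (mod 155)
77 = 64 + 8 + 4 + 1 in binary powers of 2.
So 3^77 ≡ 81 · 51 · 81 · 3 ≡ 53 (mod 155).
Squaring chain: 53; never reaches −1, so base 3 is a Miller–Rabin witness that 155 is composite.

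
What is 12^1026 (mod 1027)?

599

12^1 ≡ 12 (mod 1027)
12^2 ≡ 12^2 = 144 ≡ 144 (mod 1027)
12^4 ≡ 144^2 = 20736 ≡ 196 (mod 1027)
12^8 ≡ 196^2 = 38416 ≡ 417 (mod 1027)
12^16 ≡ 417^2 = 173889 ≡ 326 (mod 1027)
12^32 ≡ 326^2 = 106276 ≡ 495 (mod 1027)
12^64 ≡ 495^2 = 245025 ≡ 599 (mod 1027)
12^128 ≡ 599^2 = 358801 ≡ 378 (mod 1027)
12^256 ≡ 378^2 = 142884 ≡ 131 (mod 1027)
12^512 ≡ 131^2 = 17161 ≡ 729 (mod 1027)
12^1024 ≡ 729^2 = 531441 ≡ 482 (mod 1027)
1026 = 1024 + 2 in binary powers of 2.
So 12^1026 ≡ 482 · 144 ≡ 599 (mod 1027).
Since 599 ≠ 1, base 12 is a Fermat witness: 1027 is composite.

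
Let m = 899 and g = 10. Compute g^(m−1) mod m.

10^1 ≡ 10 (mod 899)
10^2 ≡ 10^2 = 100 ≡ 100 (mod 899)
10^4 ≡ 100^2 = 10000 ≡ 111 (mod 899)
10^8 ≡ 111^2 = 12321 ≡ 634 (mod 899)
10^16 ≡ 634^2 = 401956 ≡ 103 (mod 899)
10^32 ≡ 103^2 = 10609 ≡ 720 (mod 899)
10^64 ≡ 720^2 = 518400 ≡ 576 (mod 899)
10^128 ≡ 576^2 = 331776 ≡ 45 (mod 899)
10^256 ≡ 45^2 = 2025 ≡ 227 (mod 899)
10^512 ≡ 227^2 = 51529 ≡ 286 (mod 899)
898 = 512 + 256 + 128 + 2 in binary powers of 2.
So 10^898 ≡ 286 · 227 · 45 · 100 ≡ 71 (mod 899).
Since 71 ≠ 1, base 10 is a Fermat witness: 899 is composite.

71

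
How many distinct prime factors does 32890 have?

5

32890 = 2 · 16445
16445 = 5 · 3289
3289 = 11 · 299
299 = 13 · 23
32890 = 2 · 5 · 11 · 13 · 23, which has 5 distinct prime factors.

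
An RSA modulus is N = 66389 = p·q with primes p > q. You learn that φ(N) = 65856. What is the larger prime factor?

φ(n) = (p−1)(q−1) = n − (p+q) + 1, so p + q = 66389 − 65856 + 1 = 534.
p and q are the roots of t² − 534t + 66389 = 0.
Discriminant: 534² − 4·66389 = 285156 − 265556 = 19600; √19600 = 140.
q = (534 − 140)/2 = 197, p = (534 + 140)/2 = 337.
Check: 197 · 337 = 66389.

337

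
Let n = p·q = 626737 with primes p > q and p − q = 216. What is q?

691

Since p = q + 216, we have 626737 = q(q + 216), so q² + 216q − 626737 = 0.
Discriminant: 216² + 4·626737 = 46656 + 2506948 = 2553604; √2553604 = 1598.
q = (−216 + 1598)/2 = 691, and p = q + 216 = 907.
Check: 691 · 907 = 626737.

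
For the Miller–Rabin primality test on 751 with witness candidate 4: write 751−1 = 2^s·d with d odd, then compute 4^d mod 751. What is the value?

751 − 1 = 750 = 2^1 · 375, so d = 375.
4^1 ≡ 4 (mod 751)
4^2 ≡ 4^2 = 16 ≡ 16 (mod 751)
4^4 ≡ 16^2 = 256 ≡ 256 (mod 751)
4^8 ≡ 256^2 = 65536 ≡ 199 (mod 751)
4^16 ≡ 199^2 = 39601 ≡ 549 (mod 751)
4^32 ≡ 549^2 = 301401 ≡ 250 (mod 751)
4^64 ≡ 250^2 = 62500 ≡ 167 (mod 751)
4^128 ≡ 167^2 = 27889 ≡ 102 (mod 751)
4^256 ≡ 102^2 = 10404 ≡ 641 (mod 751)
375 = 256 + 64 + 32 + 16 + 4 + 2 + 1 in binary powers of 2.
So 4^375 ≡ 641 · 167 · 250 · 549 · 256 · 16 · 4 ≡ 1 (mod 751).
Since 4^d ≡ 1 (mod 751), base 4 does not prove 751 composite.

1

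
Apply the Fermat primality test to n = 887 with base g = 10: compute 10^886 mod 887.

1

10^1 ≡ 10 (mod 887)
10^2 ≡ 10^2 = 100 ≡ 100 (mod 887)
10^4 ≡ 100^2 = 10000 ≡ 243 (mod 887)
10^8 ≡ 243^2 = 59049 ≡ 507 (mod 887)
10^16 ≡ 507^2 = 257049 ≡ 706 (mod 887)
10^32 ≡ 706^2 = 498436 ≡ 829 (mod 887)
10^64 ≡ 829^2 = 687241 ≡ 703 (mod 887)
10^128 ≡ 703^2 = 494209 ≡ 150 (mod 887)
10^256 ≡ 150^2 = 22500 ≡ 325 (mod 887)
10^512 ≡ 325^2 = 105625 ≡ 72 (mod 887)
886 = 512 + 256 + 64 + 32 + 16 + 4 + 2 in binary powers of 2.
So 10^886 ≡ 72 · 325 · 703 · 829 · 706 · 243 · 100 ≡ 1 (mod 887).
Since the result is 1, base 10 gives no evidence that 887 is composite.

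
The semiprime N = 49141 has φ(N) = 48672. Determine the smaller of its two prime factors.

φ(n) = (p−1)(q−1) = n − (p+q) + 1, so p + q = 49141 − 48672 + 1 = 470.
p and q are the roots of t² − 470t + 49141 = 0.
Discriminant: 470² − 4·49141 = 220900 − 196564 = 24336; √24336 = 156.
q = (470 − 156)/2 = 157, p = (470 + 156)/2 = 313.
Check: 157 · 313 = 49141.

157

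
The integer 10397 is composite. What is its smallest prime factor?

37

10397 is odd.
Digit sum 20, not divisible by 3.
Ends in 7: not divisible by 5.
7: 10397 = 7·1485 + 2
11: 10397 = 11·945 + 2
13: 10397 = 13·799 + 10
17: 10397 = 17·611 + 10
19: 10397 = 19·547 + 4
23: 10397 = 23·452 + 1
29: 10397 = 29·358 + 15
31: 10397 = 31·335 + 12
37: 10397 = 37·281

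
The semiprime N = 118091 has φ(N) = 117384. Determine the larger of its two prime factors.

φ(n) = (p−1)(q−1) = n − (p+q) + 1, so p + q = 118091 − 117384 + 1 = 708.
p and q are the roots of t² − 708t + 118091 = 0.
Discriminant: 708² − 4·118091 = 501264 − 472364 = 28900; √28900 = 170.
q = (708 − 170)/2 = 269, p = (708 + 170)/2 = 439.
Check: 269 · 439 = 118091.

439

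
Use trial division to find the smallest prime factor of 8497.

8497 is odd.
Digit sum 28, not divisible by 3.
Ends in 7: not divisible by 5.
7: 8497 = 7·1213 + 6
11: 8497 = 11·772 + 5
13: 8497 = 13·653 + 8
17: 8497 = 17·499 + 14
19: 8497 = 19·447 + 4
23: 8497 = 23·369 + 10
29: 8497 = 29·293

29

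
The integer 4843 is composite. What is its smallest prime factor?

29

4843 is odd.
Digit sum 19, not divisible by 3.
Ends in 3: not divisible by 5.
7: 4843 = 7·691 + 6
11: 4843 = 11·440 + 3
13: 4843 = 13·372 + 7
17: 4843 = 17·284 + 15
19: 4843 = 19·254 + 17
23: 4843 = 23·210 + 13
29: 4843 = 29·167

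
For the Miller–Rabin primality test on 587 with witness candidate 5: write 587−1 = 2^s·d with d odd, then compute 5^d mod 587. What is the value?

586

587 − 1 = 586 = 2^1 · 293, so d = 293.
5^1 ≡ 5 (mod 587)
5^2 ≡ 5^2 = 25 ≡ 25 (mod 587)
5^4 ≡ 25^2 = 625 ≡ 38 (mod 587)
5^8 ≡ 38^2 = 1444 ≡ 270 (mod 587)
5^16 ≡ 270^2 = 72900 ≡ 112 (mod 587)
5^32 ≡ 112^2 = 12544 ≡ 217 (mod 587)
5^64 ≡ 217^2 = 47089 ≡ 129 (mod 587)
5^128 ≡ 129^2 = 16641 ≡ 205 (mod 587)
5^256 ≡ 205^2 = 42025 ≡ 348 (mod 587)
293 = 256 + 32 + 4 + 1 in binary powers of 2.
So 5^293 ≡ 348 · 217 · 38 · 5 ≡ 586 (mod 587).
Since 5^d ≡ 586 (mod 587), base 5 does not prove 587 composite.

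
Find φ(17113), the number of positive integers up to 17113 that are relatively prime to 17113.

16848

Factor: 17113 = 109 · 157.
φ(17113) = (109−1) · (157−1) = 108 · 156 = 16848.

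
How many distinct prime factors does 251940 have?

6

251940 = 2^2 · 62985
62985 = 3 · 20995
20995 = 5 · 4199
4199 = 13 · 323
323 = 17 · 19
251940 = 2^2 · 3 · 5 · 13 · 17 · 19, which has 6 distinct prime factors.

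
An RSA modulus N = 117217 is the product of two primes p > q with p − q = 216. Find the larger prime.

Since p = q + 216, we have 117217 = q(q + 216), so q² + 216q − 117217 = 0.
Discriminant: 216² + 4·117217 = 46656 + 468868 = 515524; √515524 = 718.
q = (−216 + 718)/2 = 251, and p = q + 216 = 467.
Check: 251 · 467 = 117217.

467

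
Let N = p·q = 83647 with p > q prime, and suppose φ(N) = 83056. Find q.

φ(n) = (p−1)(q−1) = n − (p+q) + 1, so p + q = 83647 − 83056 + 1 = 592.
p and q are the roots of t² − 592t + 83647 = 0.
Discriminant: 592² − 4·83647 = 350464 − 334588 = 15876; √15876 = 126.
q = (592 − 126)/2 = 233, p = (592 + 126)/2 = 359.
Check: 233 · 359 = 83647.

233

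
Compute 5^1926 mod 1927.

291

5^1 ≡ 5 (mod 1927)
5^2 ≡ 5^2 = 25 ≡ 25 (mod 1927)
5^4 ≡ 25^2 = 625 ≡ 625 (mod 1927)
5^8 ≡ 625^2 = 390625 ≡ 1371 (mod 1927)
5^16 ≡ 1371^2 = 1879641 ≡ 816 (mod 1927)
5^32 ≡ 816^2 = 665856 ≡ 1041 (mod 1927)
5^64 ≡ 1041^2 = 1083681 ≡ 707 (mod 1927)
5^128 ≡ 707^2 = 499849 ≡ 756 (mod 1927)
5^256 ≡ 756^2 = 571536 ≡ 1144 (mod 1927)
5^512 ≡ 1144^2 = 1308736 ≡ 303 (mod 1927)
5^1024 ≡ 303^2 = 91809 ≡ 1240 (mod 1927)
1926 = 1024 + 512 + 256 + 128 + 4 + 2 in binary powers of 2.
So 5^1926 ≡ 1240 · 303 · 1144 · 756 · 625 · 25 ≡ 291 (mod 1927).
Since 291 ≠ 1, base 5 is a Fermat witness: 1927 is composite.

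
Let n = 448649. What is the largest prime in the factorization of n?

89

448649 = 71 · 6319
6319 = 71 · 89
89 is prime.
So 448649 = 71^2 · 89; the largest prime factor is 89.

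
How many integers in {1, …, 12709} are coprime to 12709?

Factor: 12709 = 71 · 179.
φ(12709) = (71−1) · (179−1) = 70 · 178 = 12460.

12460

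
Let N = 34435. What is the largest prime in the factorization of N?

97

34435 = 5 · 6887
6887 = 71 · 97
97 is prime.
So 34435 = 5 · 71 · 97; the largest prime factor is 97.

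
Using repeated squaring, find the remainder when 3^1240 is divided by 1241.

373

3^1 ≡ 3 (mod 1241)
3^2 ≡ 3^2 = 9 ≡ 9 (mod 1241)
3^4 ≡ 9^2 = 81 ≡ 81 (mod 1241)
3^8 ≡ 81^2 = 6561 ≡ 356 (mod 1241)
3^16 ≡ 356^2 = 126736 ≡ 154 (mod 1241)
3^32 ≡ 154^2 = 23716 ≡ 137 (mod 1241)
3^64 ≡ 137^2 = 18769 ≡ 154 (mod 1241)
3^128 ≡ 154^2 = 23716 ≡ 137 (mod 1241)
3^256 ≡ 137^2 = 18769 ≡ 154 (mod 1241)
3^512 ≡ 154^2 = 23716 ≡ 137 (mod 1241)
3^1024 ≡ 137^2 = 18769 ≡ 154 (mod 1241)
1240 = 1024 + 128 + 64 + 16 + 8 in binary powers of 2.
So 3^1240 ≡ 154 · 137 · 154 · 154 · 356 ≡ 373 (mod 1241).
Since 373 ≠ 1, base 3 is a Fermat witness: 1241 is composite.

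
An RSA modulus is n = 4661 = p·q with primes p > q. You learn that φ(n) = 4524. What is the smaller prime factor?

φ(n) = (p−1)(q−1) = n − (p+q) + 1, so p + q = 4661 − 4524 + 1 = 138.
p and q are the roots of t² − 138t + 4661 = 0.
Discriminant: 138² − 4·4661 = 19044 − 18644 = 400; √400 = 20.
q = (138 − 20)/2 = 59, p = (138 + 20)/2 = 79.
Check: 59 · 79 = 4661.

59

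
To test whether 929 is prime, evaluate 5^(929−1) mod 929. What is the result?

5^1 ≡ 5 (mod 929)
5^2 ≡ 5^2 = 25 ≡ 25 (mod 929)
5^4 ≡ 25^2 = 625 ≡ 625 (mod 929)
5^8 ≡ 625^2 = 390625 ≡ 445 (mod 929)
5^16 ≡ 445^2 = 198025 ≡ 148 (mod 929)
5^32 ≡ 148^2 = 21904 ≡ 537 (mod 929)
5^64 ≡ 537^2 = 288369 ≡ 379 (mod 929)
5^128 ≡ 379^2 = 143641 ≡ 575 (mod 929)
5^256 ≡ 575^2 = 330625 ≡ 830 (mod 929)
5^512 ≡ 830^2 = 688900 ≡ 511 (mod 929)
928 = 512 + 256 + 128 + 32 in binary powers of 2.
So 5^928 ≡ 511 · 830 · 575 · 537 ≡ 1 (mod 929).
Since the result is 1, base 5 gives no evidence that 929 is composite.

1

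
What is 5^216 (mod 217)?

5^1 ≡ 5 (mod 217)
5^2 ≡ 5^2 = 25 ≡ 25 (mod 217)
5^4 ≡ 25^2 = 625 ≡ 191 (mod 217)
5^8 ≡ 191^2 = 36481 ≡ 25 (mod 217)
5^16 ≡ 25^2 = 625 ≡ 191 (mod 217)
5^32 ≡ 191^2 = 36481 ≡ 25 (mod 217)
5^64 ≡ 25^2 = 625 ≡ 191 (mod 217)
5^128 ≡ 191^2 = 36481 ≡ 25 (mod 217)
216 = 128 + 64 + 16 + 8 in binary powers of 2.
So 5^216 ≡ 25 · 191 · 191 · 25 ≡ 1 (mod 217).
Since the result is 1, base 5 gives no evidence that 217 is composite.

1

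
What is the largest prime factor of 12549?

12549 = 3 · 4183
4183 = 47 · 89
89 is prime.
So 12549 = 3 · 47 · 89; the largest prime factor is 89.

89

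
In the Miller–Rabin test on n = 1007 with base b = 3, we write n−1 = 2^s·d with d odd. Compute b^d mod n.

298

1007 − 1 = 1006 = 2^1 · 503, so d = 503.
3^1 ≡ 3 (mod 1007)
3^2 ≡ 3^2 = 9 ≡ 9 (mod 1007)
3^4 ≡ 9^2 = 81 ≡ 81 (mod 1007)
3^8 ≡ 81^2 = 6561 ≡ 519 (mod 1007)
3^16 ≡ 519^2 = 269361 ≡ 492 (mod 1007)
3^32 ≡ 492^2 = 242064 ≡ 384 (mod 1007)
3^64 ≡ 384^2 = 147456 ≡ 434 (mod 1007)
3^128 ≡ 434^2 = 188356 ≡ 47 (mod 1007)
3^256 ≡ 47^2 = 2209 ≡ 195 (mod 1007)
503 = 256 + 128 + 64 + 32 + 16 + 4 + 2 + 1 in binary powers of 2.
So 3^503 ≡ 195 · 47 · 434 · 384 · 492 · 81 · 9 · 3 ≡ 298 (mod 1007).
Squaring chain: 298; never reaches −1, so base 3 is a Miller–Rabin witness that 1007 is composite.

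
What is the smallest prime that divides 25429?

59

25429 is odd.
Digit sum 22, not divisible by 3.
Ends in 9: not divisible by 5.
7: 25429 = 7·3632 + 5
11: 25429 = 11·2311 + 8
13: 25429 = 13·1956 + 1
17: 25429 = 17·1495 + 14
19: 25429 = 19·1338 + 7
23: 25429 = 23·1105 + 14
29: 25429 = 29·876 + 25
31: 25429 = 31·820 + 9
37: 25429 = 37·687 + 10
41: 25429 = 41·620 + 9
43: 25429 = 43·591 + 16
47: 25429 = 47·541 + 2
53: 25429 = 53·479 + 42
59: 25429 = 59·431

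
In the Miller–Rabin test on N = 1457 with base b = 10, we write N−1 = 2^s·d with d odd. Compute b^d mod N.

785

1457 − 1 = 1456 = 2^4 · 91, so d = 91.
10^1 ≡ 10 (mod 1457)
10^2 ≡ 10^2 = 100 ≡ 100 (mod 1457)
10^4 ≡ 100^2 = 10000 ≡ 1258 (mod 1457)
10^8 ≡ 1258^2 = 1582564 ≡ 262 (mod 1457)
10^16 ≡ 262^2 = 68644 ≡ 165 (mod 1457)
10^32 ≡ 165^2 = 27225 ≡ 999 (mod 1457)
10^64 ≡ 999^2 = 998001 ≡ 1413 (mod 1457)
91 = 64 + 16 + 8 + 2 + 1 in binary powers of 2.
So 10^91 ≡ 1413 · 165 · 262 · 100 · 10 ≡ 785 (mod 1457).
Squaring chain: 785 → 1371 → 111 → 665; never reaches −1, so base 10 is a Miller–Rabin witness that 1457 is composite.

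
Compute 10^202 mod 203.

10^1 ≡ 10 (mod 203)
10^2 ≡ 10^2 = 100 ≡ 100 (mod 203)
10^4 ≡ 100^2 = 10000 ≡ 53 (mod 203)
10^8 ≡ 53^2 = 2809 ≡ 170 (mod 203)
10^16 ≡ 170^2 = 28900 ≡ 74 (mod 203)
10^32 ≡ 74^2 = 5476 ≡ 198 (mod 203)
10^64 ≡ 198^2 = 39204 ≡ 25 (mod 203)
10^128 ≡ 25^2 = 625 ≡ 16 (mod 203)
202 = 128 + 64 + 8 + 2 in binary powers of 2.
So 10^202 ≡ 16 · 25 · 170 · 100 ≡ 109 (mod 203).
Since 109 ≠ 1, base 10 is a Fermat witness: 203 is composite.

109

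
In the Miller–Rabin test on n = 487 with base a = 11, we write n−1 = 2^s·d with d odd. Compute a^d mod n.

487 − 1 = 486 = 2^1 · 243, so d = 243.
11^1 ≡ 11 (mod 487)
11^2 ≡ 11^2 = 121 ≡ 121 (mod 487)
11^4 ≡ 121^2 = 14641 ≡ 31 (mod 487)
11^8 ≡ 31^2 = 961 ≡ 474 (mod 487)
11^16 ≡ 474^2 = 224676 ≡ 169 (mod 487)
11^32 ≡ 169^2 = 28561 ≡ 315 (mod 487)
11^64 ≡ 315^2 = 99225 ≡ 364 (mod 487)
11^128 ≡ 364^2 = 132496 ≡ 32 (mod 487)
243 = 128 + 64 + 32 + 16 + 2 + 1 in binary powers of 2.
So 11^243 ≡ 32 · 364 · 315 · 169 · 121 · 11 ≡ 486 (mod 487).
Since 11^d ≡ 486 (mod 487), base 11 does not prove 487 composite.

486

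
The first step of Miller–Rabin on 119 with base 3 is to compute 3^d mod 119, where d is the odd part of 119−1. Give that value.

75

119 − 1 = 118 = 2^1 · 59, so d = 59.
3^1 ≡ 3 (mod 119)
3^2 ≡ 3^2 = 9 ≡ 9 (mod 119)
3^4 ≡ 9^2 = 81 ≡ 81 (mod 119)
3^8 ≡ 81^2 = 6561 ≡ 16 (mod 119)
3^16 ≡ 16^2 = 256 ≡ 18 (mod 119)
3^32 ≡ 18^2 = 324 ≡ 86 (mod 119)
59 = 32 + 16 + 8 + 2 + 1 in binary powers of 2.
So 3^59 ≡ 86 · 18 · 16 · 9 · 3 ≡ 75 (mod 119).
Squaring chain: 75; never reaches −1, so base 3 is a Miller–Rabin witness that 119 is composite.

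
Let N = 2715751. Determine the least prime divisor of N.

2715751 is odd.
Digit sum 28, not divisible by 3.
Ends in 1: not divisible by 5.
7: 2715751 = 7·387964 + 3
11: 2715751 = 11·246886 + 5
13: 2715751 = 13·208903 + 12
17: 2715751 = 17·159750 + 1
19: 2715751 = 19·142934 + 5
23: 2715751 = 23·118076 + 3
29: 2715751 = 29·93646 + 17
31: 2715751 = 31·87604 + 27
37: 2715751 = 37·73398 + 25
41: 2715751 = 41·66237 + 34
43: 2715751 = 43·63157

43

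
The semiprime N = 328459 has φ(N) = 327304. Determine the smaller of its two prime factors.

503

φ(n) = (p−1)(q−1) = n − (p+q) + 1, so p + q = 328459 − 327304 + 1 = 1156.
p and q are the roots of t² − 1156t + 328459 = 0.
Discriminant: 1156² − 4·328459 = 1336336 − 1313836 = 22500; √22500 = 150.
q = (1156 − 150)/2 = 503, p = (1156 + 150)/2 = 653.
Check: 503 · 653 = 328459.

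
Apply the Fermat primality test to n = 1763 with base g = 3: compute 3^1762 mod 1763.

583

3^1 ≡ 3 (mod 1763)
3^2 ≡ 3^2 = 9 ≡ 9 (mod 1763)
3^4 ≡ 9^2 = 81 ≡ 81 (mod 1763)
3^8 ≡ 81^2 = 6561 ≡ 1272 (mod 1763)
3^16 ≡ 1272^2 = 1617984 ≡ 1313 (mod 1763)
3^32 ≡ 1313^2 = 1723969 ≡ 1518 (mod 1763)
3^64 ≡ 1518^2 = 2304324 ≡ 83 (mod 1763)
3^128 ≡ 83^2 = 6889 ≡ 1600 (mod 1763)
3^256 ≡ 1600^2 = 2560000 ≡ 124 (mod 1763)
3^512 ≡ 124^2 = 15376 ≡ 1272 (mod 1763)
3^1024 ≡ 1272^2 = 1617984 ≡ 1313 (mod 1763)
1762 = 1024 + 512 + 128 + 64 + 32 + 2 in binary powers of 2.
So 3^1762 ≡ 1313 · 1272 · 1600 · 83 · 1518 · 9 ≡ 583 (mod 1763).
Since 583 ≠ 1, base 3 is a Fermat witness: 1763 is composite.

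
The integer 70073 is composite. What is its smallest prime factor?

70073 is odd.
Digit sum 17, not divisible by 3.
Ends in 3: not divisible by 5.
7: 70073 = 7·10010 + 3
11: 70073 = 11·6370 + 3
13: 70073 = 13·5390 + 3
17: 70073 = 17·4121 + 16
19: 70073 = 19·3688 + 1
23: 70073 = 23·3046 + 15
29: 70073 = 29·2416 + 9
31: 70073 = 31·2260 + 13
37: 70073 = 37·1893 + 32
41: 70073 = 41·1709 + 4
43: 70073 = 43·1629 + 26
47: 70073 = 47·1490 + 43
53: 70073 = 53·1322 + 7
59: 70073 = 59·1187 + 40
61: 70073 = 61·1148 + 45
67: 70073 = 67·1045 + 58
71: 70073 = 71·986 + 67
73: 70073 = 73·959 + 66
79: 70073 = 79·887

79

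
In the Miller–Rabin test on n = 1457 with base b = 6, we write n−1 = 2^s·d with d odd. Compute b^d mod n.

1457 − 1 = 1456 = 2^4 · 91, so d = 91.
6^1 ≡ 6 (mod 1457)
6^2 ≡ 6^2 = 36 ≡ 36 (mod 1457)
6^4 ≡ 36^2 = 1296 ≡ 1296 (mod 1457)
6^8 ≡ 1296^2 = 1679616 ≡ 1152 (mod 1457)
6^16 ≡ 1152^2 = 1327104 ≡ 1234 (mod 1457)
6^32 ≡ 1234^2 = 1522756 ≡ 191 (mod 1457)
6^64 ≡ 191^2 = 36481 ≡ 56 (mod 1457)
91 = 64 + 16 + 8 + 2 + 1 in binary powers of 2.
So 6^91 ≡ 56 · 1234 · 1152 · 36 · 6 ≡ 1277 (mod 1457).
Squaring chain: 1277 → 346 → 242 → 284; never reaches −1, so base 6 is a Miller–Rabin witness that 1457 is composite.

1277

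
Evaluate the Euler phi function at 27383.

27048

Factor: 27383 = 139 · 197.
φ(27383) = (139−1) · (197−1) = 138 · 196 = 27048.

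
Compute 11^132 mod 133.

1

11^1 ≡ 11 (mod 133)
11^2 ≡ 11^2 = 121 ≡ 121 (mod 133)
11^4 ≡ 121^2 = 14641 ≡ 11 (mod 133)
11^8 ≡ 11^2 = 121 ≡ 121 (mod 133)
11^16 ≡ 121^2 = 14641 ≡ 11 (mod 133)
11^32 ≡ 11^2 = 121 ≡ 121 (mod 133)
11^64 ≡ 121^2 = 14641 ≡ 11 (mod 133)
11^128 ≡ 11^2 = 121 ≡ 121 (mod 133)
132 = 128 + 4 in binary powers of 2.
So 11^132 ≡ 121 · 11 ≡ 1 (mod 133).
Since the result is 1, base 11 gives no evidence that 133 is composite.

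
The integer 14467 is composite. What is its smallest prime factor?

14467 is odd.
Digit sum 22, not divisible by 3.
Ends in 7: not divisible by 5.
7: 14467 = 7·2066 + 5
11: 14467 = 11·1315 + 2
13: 14467 = 13·1112 + 11
17: 14467 = 17·851

17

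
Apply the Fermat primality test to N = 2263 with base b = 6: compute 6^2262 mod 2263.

2109

6^1 ≡ 6 (mod 2263)
6^2 ≡ 6^2 = 36 ≡ 36 (mod 2263)
6^4 ≡ 36^2 = 1296 ≡ 1296 (mod 2263)
6^8 ≡ 1296^2 = 1679616 ≡ 470 (mod 2263)
6^16 ≡ 470^2 = 220900 ≡ 1389 (mod 2263)
6^32 ≡ 1389^2 = 1929321 ≡ 1245 (mod 2263)
6^64 ≡ 1245^2 = 1550025 ≡ 2133 (mod 2263)
6^128 ≡ 2133^2 = 4549689 ≡ 1059 (mod 2263)
6^256 ≡ 1059^2 = 1121481 ≡ 1296 (mod 2263)
6^512 ≡ 1296^2 = 1679616 ≡ 470 (mod 2263)
6^1024 ≡ 470^2 = 220900 ≡ 1389 (mod 2263)
6^2048 ≡ 1389^2 = 1929321 ≡ 1245 (mod 2263)
2262 = 2048 + 128 + 64 + 16 + 4 + 2 in binary powers of 2.
So 6^2262 ≡ 1245 · 1059 · 2133 · 1389 · 1296 · 36 ≡ 2109 (mod 2263).
Since 2109 ≠ 1, base 6 is a Fermat witness: 2263 is composite.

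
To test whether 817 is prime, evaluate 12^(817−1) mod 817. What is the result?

704

12^1 ≡ 12 (mod 817)
12^2 ≡ 12^2 = 144 ≡ 144 (mod 817)
12^4 ≡ 144^2 = 20736 ≡ 311 (mod 817)
12^8 ≡ 311^2 = 96721 ≡ 315 (mod 817)
12^16 ≡ 315^2 = 99225 ≡ 368 (mod 817)
12^32 ≡ 368^2 = 135424 ≡ 619 (mod 817)
12^64 ≡ 619^2 = 383161 ≡ 805 (mod 817)
12^128 ≡ 805^2 = 648025 ≡ 144 (mod 817)
12^256 ≡ 144^2 = 20736 ≡ 311 (mod 817)
12^512 ≡ 311^2 = 96721 ≡ 315 (mod 817)
816 = 512 + 256 + 32 + 16 in binary powers of 2.
So 12^816 ≡ 315 · 311 · 619 · 368 ≡ 704 (mod 817).
Since 704 ≠ 1, base 12 is a Fermat witness: 817 is composite.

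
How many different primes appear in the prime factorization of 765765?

6

765765 = 3^2 · 85085
85085 = 5 · 17017
17017 = 7 · 2431
2431 = 11 · 221
221 = 13 · 17
765765 = 3^2 · 5 · 7 · 11 · 13 · 17, which has 6 distinct prime factors.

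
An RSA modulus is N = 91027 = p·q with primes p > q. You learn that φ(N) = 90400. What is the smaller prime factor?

φ(n) = (p−1)(q−1) = n − (p+q) + 1, so p + q = 91027 − 90400 + 1 = 628.
p and q are the roots of t² − 628t + 91027 = 0.
Discriminant: 628² − 4·91027 = 394384 − 364108 = 30276; √30276 = 174.
q = (628 − 174)/2 = 227, p = (628 + 174)/2 = 401.
Check: 227 · 401 = 91027.

227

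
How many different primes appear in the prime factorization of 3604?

3

3604 = 2^2 · 901
901 = 17 · 53
3604 = 2^2 · 17 · 53, which has 3 distinct prime factors.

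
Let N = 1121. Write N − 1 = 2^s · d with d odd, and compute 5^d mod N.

403

1121 − 1 = 1120 = 2^5 · 35, so d = 35.
5^1 ≡ 5 (mod 1121)
5^2 ≡ 5^2 = 25 ≡ 25 (mod 1121)
5^4 ≡ 25^2 = 625 ≡ 625 (mod 1121)
5^8 ≡ 625^2 = 390625 ≡ 517 (mod 1121)
5^16 ≡ 517^2 = 267289 ≡ 491 (mod 1121)
5^32 ≡ 491^2 = 241081 ≡ 66 (mod 1121)
35 = 32 + 2 + 1 in binary powers of 2.
So 5^35 ≡ 66 · 25 · 5 ≡ 403 (mod 1121).
Squaring chain: 403 → 985 → 560 → 841 → 1051; never reaches −1, so base 5 is a Miller–Rabin witness that 1121 is composite.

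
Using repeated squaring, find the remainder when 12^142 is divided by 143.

1

12^1 ≡ 12 (mod 143)
12^2 ≡ 12^2 = 144 ≡ 1 (mod 143)
12^4 ≡ 1^2 = 1 ≡ 1 (mod 143)
12^8 ≡ 1^2 = 1 ≡ 1 (mod 143)
12^16 ≡ 1^2 = 1 ≡ 1 (mod 143)
12^32 ≡ 1^2 = 1 ≡ 1 (mod 143)
12^64 ≡ 1^2 = 1 ≡ 1 (mod 143)
12^128 ≡ 1^2 = 1 ≡ 1 (mod 143)
142 = 128 + 8 + 4 + 2 in binary powers of 2.
So 12^142 ≡ 1 · 1 · 1 · 1 ≡ 1 (mod 143).
Since the result is 1, base 12 gives no evidence that 143 is composite.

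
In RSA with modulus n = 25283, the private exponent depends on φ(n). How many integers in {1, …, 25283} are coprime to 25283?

24960

Factor: 25283 = 131 · 193.
φ(25283) = (131−1) · (193−1) = 130 · 192 = 24960.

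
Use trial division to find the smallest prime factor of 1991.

11

1991 is odd.
Digit sum 20, not divisible by 3.
Ends in 1: not divisible by 5.
7: 1991 = 7·284 + 3
11: 1991 = 11·181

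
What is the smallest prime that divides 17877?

3

17877 is odd.
Digit sum 30, divisible by 3.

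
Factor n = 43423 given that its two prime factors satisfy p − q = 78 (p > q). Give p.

251

Since p = q + 78, we have 43423 = q(q + 78), so q² + 78q − 43423 = 0.
Discriminant: 78² + 4·43423 = 6084 + 173692 = 179776; √179776 = 424.
q = (−78 + 424)/2 = 173, and p = q + 78 = 251.
Check: 173 · 251 = 43423.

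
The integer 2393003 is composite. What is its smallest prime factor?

53

2393003 is odd.
Digit sum 20, not divisible by 3.
Ends in 3: not divisible by 5.
7: 2393003 = 7·341857 + 4
11: 2393003 = 11·217545 + 8
13: 2393003 = 13·184077 + 2
17: 2393003 = 17·140764 + 15
19: 2393003 = 19·125947 + 10
23: 2393003 = 23·104043 + 14
29: 2393003 = 29·82517 + 10
31: 2393003 = 31·77193 + 20
37: 2393003 = 37·64675 + 28
41: 2393003 = 41·58365 + 38
43: 2393003 = 43·55651 + 10
47: 2393003 = 47·50914 + 45
53: 2393003 = 53·45151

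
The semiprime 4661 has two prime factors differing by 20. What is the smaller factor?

Since p = q + 20, we have 4661 = q(q + 20), so q² + 20q − 4661 = 0.
Discriminant: 20² + 4·4661 = 400 + 18644 = 19044; √19044 = 138.
q = (−20 + 138)/2 = 59, and p = q + 20 = 79.
Check: 59 · 79 = 4661.

59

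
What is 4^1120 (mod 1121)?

4^1 ≡ 4 (mod 1121)
4^2 ≡ 4^2 = 16 ≡ 16 (mod 1121)
4^4 ≡ 16^2 = 256 ≡ 256 (mod 1121)
4^8 ≡ 256^2 = 65536 ≡ 518 (mod 1121)
4^16 ≡ 518^2 = 268324 ≡ 405 (mod 1121)
4^32 ≡ 405^2 = 164025 ≡ 359 (mod 1121)
4^64 ≡ 359^2 = 128881 ≡ 1087 (mod 1121)
4^128 ≡ 1087^2 = 1181569 ≡ 35 (mod 1121)
4^256 ≡ 35^2 = 1225 ≡ 104 (mod 1121)
4^512 ≡ 104^2 = 10816 ≡ 727 (mod 1121)
4^1024 ≡ 727^2 = 528529 ≡ 538 (mod 1121)
1120 = 1024 + 64 + 32 in binary powers of 2.
So 4^1120 ≡ 538 · 1087 · 359 ≡ 1111 (mod 1121).
Since 1111 ≠ 1, base 4 is a Fermat witness: 1121 is composite.

1111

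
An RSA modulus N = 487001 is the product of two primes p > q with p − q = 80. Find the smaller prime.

Since p = q + 80, we have 487001 = q(q + 80), so q² + 80q − 487001 = 0.
Discriminant: 80² + 4·487001 = 6400 + 1948004 = 1954404; √1954404 = 1398.
q = (−80 + 1398)/2 = 659, and p = q + 80 = 739.
Check: 659 · 739 = 487001.

659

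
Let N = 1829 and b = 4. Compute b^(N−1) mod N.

653

4^1 ≡ 4 (mod 1829)
4^2 ≡ 4^2 = 16 ≡ 16 (mod 1829)
4^4 ≡ 16^2 = 256 ≡ 256 (mod 1829)
4^8 ≡ 256^2 = 65536 ≡ 1521 (mod 1829)
4^16 ≡ 1521^2 = 2313441 ≡ 1585 (mod 1829)
4^32 ≡ 1585^2 = 2512225 ≡ 1008 (mod 1829)
4^64 ≡ 1008^2 = 1016064 ≡ 969 (mod 1829)
4^128 ≡ 969^2 = 938961 ≡ 684 (mod 1829)
4^256 ≡ 684^2 = 467856 ≡ 1461 (mod 1829)
4^512 ≡ 1461^2 = 2134521 ≡ 78 (mod 1829)
4^1024 ≡ 78^2 = 6084 ≡ 597 (mod 1829)
1828 = 1024 + 512 + 256 + 32 + 4 in binary powers of 2.
So 4^1828 ≡ 597 · 78 · 1461 · 1008 · 256 ≡ 653 (mod 1829).
Since 653 ≠ 1, base 4 is a Fermat witness: 1829 is composite.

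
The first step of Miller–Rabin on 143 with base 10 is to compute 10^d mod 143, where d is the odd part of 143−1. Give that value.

143 − 1 = 142 = 2^1 · 71, so d = 71.
10^1 ≡ 10 (mod 143)
10^2 ≡ 10^2 = 100 ≡ 100 (mod 143)
10^4 ≡ 100^2 = 10000 ≡ 133 (mod 143)
10^8 ≡ 133^2 = 17689 ≡ 100 (mod 143)
10^16 ≡ 100^2 = 10000 ≡ 133 (mod 143)
10^32 ≡ 133^2 = 17689 ≡ 100 (mod 143)
10^64 ≡ 100^2 = 10000 ≡ 133 (mod 143)
71 = 64 + 4 + 2 + 1 in binary powers of 2.
So 10^71 ≡ 133 · 133 · 100 · 10 ≡ 43 (mod 143).
Squaring chain: 43; never reaches −1, so base 10 is a Miller–Rabin witness that 143 is composite.

43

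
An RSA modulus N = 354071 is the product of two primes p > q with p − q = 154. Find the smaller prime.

523

Since p = q + 154, we have 354071 = q(q + 154), so q² + 154q − 354071 = 0.
Discriminant: 154² + 4·354071 = 23716 + 1416284 = 1440000; √1440000 = 1200.
q = (−154 + 1200)/2 = 523, and p = q + 154 = 677.
Check: 523 · 677 = 354071.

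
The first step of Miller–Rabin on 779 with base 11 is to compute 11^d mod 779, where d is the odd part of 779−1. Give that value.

767

779 − 1 = 778 = 2^1 · 389, so d = 389.
11^1 ≡ 11 (mod 779)
11^2 ≡ 11^2 = 121 ≡ 121 (mod 779)
11^4 ≡ 121^2 = 14641 ≡ 619 (mod 779)
11^8 ≡ 619^2 = 383161 ≡ 672 (mod 779)
11^16 ≡ 672^2 = 451584 ≡ 543 (mod 779)
11^32 ≡ 543^2 = 294849 ≡ 387 (mod 779)
11^64 ≡ 387^2 = 149769 ≡ 201 (mod 779)
11^128 ≡ 201^2 = 40401 ≡ 672 (mod 779)
11^256 ≡ 672^2 = 451584 ≡ 543 (mod 779)
389 = 256 + 128 + 4 + 1 in binary powers of 2.
So 11^389 ≡ 543 · 672 · 619 · 11 ≡ 767 (mod 779).
Squaring chain: 767; never reaches −1, so base 11 is a Miller–Rabin witness that 779 is composite.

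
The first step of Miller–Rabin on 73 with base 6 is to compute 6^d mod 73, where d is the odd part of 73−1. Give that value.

46

73 − 1 = 72 = 2^3 · 9, so d = 9.
6^1 ≡ 6 (mod 73)
6^2 ≡ 6^2 = 36 ≡ 36 (mod 73)
6^4 ≡ 36^2 = 1296 ≡ 55 (mod 73)
6^8 ≡ 55^2 = 3025 ≡ 32 (mod 73)
9 = 8 + 1 in binary powers of 2.
So 6^9 ≡ 32 · 6 ≡ 46 (mod 73).
Squaring chain: 46 → 72 → 1; reaches −1, so base 6 does not prove 73 composite.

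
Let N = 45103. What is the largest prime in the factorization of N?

45103 = 23 · 1961
1961 = 37 · 53
53 is prime.
So 45103 = 23 · 37 · 53; the largest prime factor is 53.

53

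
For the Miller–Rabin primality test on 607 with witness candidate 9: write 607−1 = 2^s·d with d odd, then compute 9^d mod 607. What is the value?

607 − 1 = 606 = 2^1 · 303, so d = 303.
9^1 ≡ 9 (mod 607)
9^2 ≡ 9^2 = 81 ≡ 81 (mod 607)
9^4 ≡ 81^2 = 6561 ≡ 491 (mod 607)
9^8 ≡ 491^2 = 241081 ≡ 102 (mod 607)
9^16 ≡ 102^2 = 10404 ≡ 85 (mod 607)
9^32 ≡ 85^2 = 7225 ≡ 548 (mod 607)
9^64 ≡ 548^2 = 300304 ≡ 446 (mod 607)
9^128 ≡ 446^2 = 198916 ≡ 427 (mod 607)
9^256 ≡ 427^2 = 182329 ≡ 229 (mod 607)
303 = 256 + 32 + 8 + 4 + 2 + 1 in binary powers of 2.
So 9^303 ≡ 229 · 548 · 102 · 491 · 81 · 9 ≡ 1 (mod 607).
Since 9^d ≡ 1 (mod 607), base 9 does not prove 607 composite.

1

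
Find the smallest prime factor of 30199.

30199 is odd.
Digit sum 22, not divisible by 3.
Ends in 9: not divisible by 5.
7: 30199 = 7·4314 + 1
11: 30199 = 11·2745 + 4
13: 30199 = 13·2323

13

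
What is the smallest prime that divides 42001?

97

42001 is odd.
Digit sum 7, not divisible by 3.
Ends in 1: not divisible by 5.
7: 42001 = 7·6000 + 1
11: 42001 = 11·3818 + 3
13: 42001 = 13·3230 + 11
17: 42001 = 17·2470 + 11
19: 42001 = 19·2210 + 11
23: 42001 = 23·1826 + 3
29: 42001 = 29·1448 + 9
31: 42001 = 31·1354 + 27
37: 42001 = 37·1135 + 6
41: 42001 = 41·1024 + 17
43: 42001 = 43·976 + 33
47: 42001 = 47·893 + 30
53: 42001 = 53·792 + 25
59: 42001 = 59·711 + 52
61: 42001 = 61·688 + 33
67: 42001 = 67·626 + 59
71: 42001 = 71·591 + 40
73: 42001 = 73·575 + 26
79: 42001 = 79·531 + 52
83: 42001 = 83·506 + 3
89: 42001 = 89·471 + 82
97: 42001 = 97·433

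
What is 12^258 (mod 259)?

12^1 ≡ 12 (mod 259)
12^2 ≡ 12^2 = 144 ≡ 144 (mod 259)
12^4 ≡ 144^2 = 20736 ≡ 16 (mod 259)
12^8 ≡ 16^2 = 256 ≡ 256 (mod 259)
12^16 ≡ 256^2 = 65536 ≡ 9 (mod 259)
12^32 ≡ 9^2 = 81 ≡ 81 (mod 259)
12^64 ≡ 81^2 = 6561 ≡ 86 (mod 259)
12^128 ≡ 86^2 = 7396 ≡ 144 (mod 259)
12^256 ≡ 144^2 = 20736 ≡ 16 (mod 259)
258 = 256 + 2 in binary powers of 2.
So 12^258 ≡ 16 · 144 ≡ 232 (mod 259).
Since 232 ≠ 1, base 12 is a Fermat witness: 259 is composite.

232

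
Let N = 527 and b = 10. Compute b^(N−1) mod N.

382

10^1 ≡ 10 (mod 527)
10^2 ≡ 10^2 = 100 ≡ 100 (mod 527)
10^4 ≡ 100^2 = 10000 ≡ 514 (mod 527)
10^8 ≡ 514^2 = 264196 ≡ 169 (mod 527)
10^16 ≡ 169^2 = 28561 ≡ 103 (mod 527)
10^32 ≡ 103^2 = 10609 ≡ 69 (mod 527)
10^64 ≡ 69^2 = 4761 ≡ 18 (mod 527)
10^128 ≡ 18^2 = 324 ≡ 324 (mod 527)
10^256 ≡ 324^2 = 104976 ≡ 103 (mod 527)
10^512 ≡ 103^2 = 10609 ≡ 69 (mod 527)
526 = 512 + 8 + 4 + 2 in binary powers of 2.
So 10^526 ≡ 69 · 169 · 514 · 100 ≡ 382 (mod 527).
Since 382 ≠ 1, base 10 is a Fermat witness: 527 is composite.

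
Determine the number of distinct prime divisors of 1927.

1927 = 41 · 47
1927 = 41 · 47, which has 2 distinct prime factors.

2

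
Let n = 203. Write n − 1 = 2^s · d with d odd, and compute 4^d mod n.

203 − 1 = 202 = 2^1 · 101, so d = 101.
4^1 ≡ 4 (mod 203)
4^2 ≡ 4^2 = 16 ≡ 16 (mod 203)
4^4 ≡ 16^2 = 256 ≡ 53 (mod 203)
4^8 ≡ 53^2 = 2809 ≡ 170 (mod 203)
4^16 ≡ 170^2 = 28900 ≡ 74 (mod 203)
4^32 ≡ 74^2 = 5476 ≡ 198 (mod 203)
4^64 ≡ 198^2 = 39204 ≡ 25 (mod 203)
101 = 64 + 32 + 4 + 1 in binary powers of 2.
So 4^101 ≡ 25 · 198 · 53 · 4 ≡ 93 (mod 203).
Squaring chain: 93; never reaches −1, so base 4 is a Miller–Rabin witness that 203 is composite.

93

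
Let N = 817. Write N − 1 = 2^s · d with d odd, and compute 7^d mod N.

817 − 1 = 816 = 2^4 · 51, so d = 51.
7^1 ≡ 7 (mod 817)
7^2 ≡ 7^2 = 49 ≡ 49 (mod 817)
7^4 ≡ 49^2 = 2401 ≡ 767 (mod 817)
7^8 ≡ 767^2 = 588289 ≡ 49 (mod 817)
7^16 ≡ 49^2 = 2401 ≡ 767 (mod 817)
7^32 ≡ 767^2 = 588289 ≡ 49 (mod 817)
51 = 32 + 16 + 2 + 1 in binary powers of 2.
So 7^51 ≡ 49 · 767 · 49 · 7 ≡ 343 (mod 817).
Squaring chain: 343 → 1 → 1 → 1; never reaches −1, so base 7 is a Miller–Rabin witness that 817 is composite.

343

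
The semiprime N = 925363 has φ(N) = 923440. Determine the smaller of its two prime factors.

953

φ(n) = (p−1)(q−1) = n − (p+q) + 1, so p + q = 925363 − 923440 + 1 = 1924.
p and q are the roots of t² − 1924t + 925363 = 0.
Discriminant: 1924² − 4·925363 = 3701776 − 3701452 = 324; √324 = 18.
q = (1924 − 18)/2 = 953, p = (1924 + 18)/2 = 971.
Check: 953 · 971 = 925363.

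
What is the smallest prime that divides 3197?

23

3197 is odd.
Digit sum 20, not divisible by 3.
Ends in 7: not divisible by 5.
7: 3197 = 7·456 + 5
11: 3197 = 11·290 + 7
13: 3197 = 13·245 + 12
17: 3197 = 17·188 + 1
19: 3197 = 19·168 + 5
23: 3197 = 23·139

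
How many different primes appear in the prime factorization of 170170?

6

170170 = 2 · 85085
85085 = 5 · 17017
17017 = 7 · 2431
2431 = 11 · 221
221 = 13 · 17
170170 = 2 · 5 · 7 · 11 · 13 · 17, which has 6 distinct prime factors.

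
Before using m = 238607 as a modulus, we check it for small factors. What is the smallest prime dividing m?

31

238607 is odd.
Digit sum 26, not divisible by 3.
Ends in 7: not divisible by 5.
7: 238607 = 7·34086 + 5
11: 238607 = 11·21691 + 6
13: 238607 = 13·18354 + 5
17: 238607 = 17·14035 + 12
19: 238607 = 19·12558 + 5
23: 238607 = 23·10374 + 5
29: 238607 = 29·8227 + 24
31: 238607 = 31·7697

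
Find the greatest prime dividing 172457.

172457 = 37 · 4661
4661 = 59 · 79
79 is prime.
So 172457 = 37 · 59 · 79; the largest prime factor is 79.

79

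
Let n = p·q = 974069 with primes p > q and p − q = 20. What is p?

997

Since p = q + 20, we have 974069 = q(q + 20), so q² + 20q − 974069 = 0.
Discriminant: 20² + 4·974069 = 400 + 3896276 = 3896676; √3896676 = 1974.
q = (−20 + 1974)/2 = 977, and p = q + 20 = 997.
Check: 977 · 997 = 974069.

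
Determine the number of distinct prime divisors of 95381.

4

95381 = 11 · 8671
8671 = 13 · 667
667 = 23 · 29
95381 = 11 · 13 · 23 · 29, which has 4 distinct prime factors.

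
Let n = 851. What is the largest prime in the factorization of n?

37

851 = 23 · 37
37 is prime.
So 851 = 23 · 37; the largest prime factor is 37.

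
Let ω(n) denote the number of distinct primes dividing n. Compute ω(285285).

285285 = 3 · 95095
95095 = 5 · 19019
19019 = 7 · 2717
2717 = 11 · 247
247 = 13 · 19
285285 = 3 · 5 · 7 · 11 · 13 · 19, which has 6 distinct prime factors.

6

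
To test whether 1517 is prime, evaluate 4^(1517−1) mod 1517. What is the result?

1144

4^1 ≡ 4 (mod 1517)
4^2 ≡ 4^2 = 16 ≡ 16 (mod 1517)
4^4 ≡ 16^2 = 256 ≡ 256 (mod 1517)
4^8 ≡ 256^2 = 65536 ≡ 305 (mod 1517)
4^16 ≡ 305^2 = 93025 ≡ 488 (mod 1517)
4^32 ≡ 488^2 = 238144 ≡ 1492 (mod 1517)
4^64 ≡ 1492^2 = 2226064 ≡ 625 (mod 1517)
4^128 ≡ 625^2 = 390625 ≡ 756 (mod 1517)
4^256 ≡ 756^2 = 571536 ≡ 1144 (mod 1517)
4^512 ≡ 1144^2 = 1308736 ≡ 1082 (mod 1517)
4^1024 ≡ 1082^2 = 1170724 ≡ 1117 (mod 1517)
1516 = 1024 + 256 + 128 + 64 + 32 + 8 + 4 in binary powers of 2.
So 4^1516 ≡ 1117 · 1144 · 756 · 625 · 1492 · 305 · 256 ≡ 1144 (mod 1517).
Since 1144 ≠ 1, base 4 is a Fermat witness: 1517 is composite.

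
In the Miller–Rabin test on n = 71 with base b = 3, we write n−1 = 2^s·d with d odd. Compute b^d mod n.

71 − 1 = 70 = 2^1 · 35, so d = 35.
3^1 ≡ 3 (mod 71)
3^2 ≡ 3^2 = 9 ≡ 9 (mod 71)
3^4 ≡ 9^2 = 81 ≡ 10 (mod 71)
3^8 ≡ 10^2 = 100 ≡ 29 (mod 71)
3^16 ≡ 29^2 = 841 ≡ 60 (mod 71)
3^32 ≡ 60^2 = 3600 ≡ 50 (mod 71)
35 = 32 + 2 + 1 in binary powers of 2.
So 3^35 ≡ 50 · 9 · 3 ≡ 1 (mod 71).
Since 3^d ≡ 1 (mod 71), base 3 does not prove 71 composite.

1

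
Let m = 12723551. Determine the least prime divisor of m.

12723551 is odd.
Digit sum 26, not divisible by 3.
Ends in 1: not divisible by 5.
7: 12723551 = 7·1817650 + 1
11: 12723551 = 11·1156686 + 5
13: 12723551 = 13·978734 + 9
17: 12723551 = 17·748444 + 3
19: 12723551 = 19·669660 + 11
23: 12723551 = 23·553197 + 20
29: 12723551 = 29·438743 + 4
31: 12723551 = 31·410437 + 4
37: 12723551 = 37·343879 + 28
41: 12723551 = 41·310330 + 21
43: 12723551 = 43·295896 + 23
47: 12723551 = 47·270713 + 40
53: 12723551 = 53·240067

53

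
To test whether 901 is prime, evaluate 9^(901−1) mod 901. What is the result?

543

9^1 ≡ 9 (mod 901)
9^2 ≡ 9^2 = 81 ≡ 81 (mod 901)
9^4 ≡ 81^2 = 6561 ≡ 254 (mod 901)
9^8 ≡ 254^2 = 64516 ≡ 545 (mod 901)
9^16 ≡ 545^2 = 297025 ≡ 596 (mod 901)
9^32 ≡ 596^2 = 355216 ≡ 222 (mod 901)
9^64 ≡ 222^2 = 49284 ≡ 630 (mod 901)
9^128 ≡ 630^2 = 396900 ≡ 460 (mod 901)
9^256 ≡ 460^2 = 211600 ≡ 766 (mod 901)
9^512 ≡ 766^2 = 586756 ≡ 205 (mod 901)
900 = 512 + 256 + 128 + 4 in binary powers of 2.
So 9^900 ≡ 205 · 766 · 460 · 254 ≡ 543 (mod 901).
Since 543 ≠ 1, base 9 is a Fermat witness: 901 is composite.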